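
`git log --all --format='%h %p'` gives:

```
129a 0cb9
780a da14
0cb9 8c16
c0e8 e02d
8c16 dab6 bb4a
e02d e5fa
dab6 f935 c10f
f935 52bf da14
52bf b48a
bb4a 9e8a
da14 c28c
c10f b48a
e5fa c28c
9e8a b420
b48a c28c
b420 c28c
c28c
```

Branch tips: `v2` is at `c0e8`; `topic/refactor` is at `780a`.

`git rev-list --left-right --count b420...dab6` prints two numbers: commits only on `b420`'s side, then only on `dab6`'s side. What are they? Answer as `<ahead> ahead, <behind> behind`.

Reachable from b420: {b420, c28c}.
Reachable from dab6: {52bf, b48a, c10f, c28c, da14, dab6, f935}.
Only in b420's history (ahead): {b420} — 1.
Only in dab6's history (behind): {52bf, b48a, c10f, da14, dab6, f935} — 6.

1 ahead, 6 behind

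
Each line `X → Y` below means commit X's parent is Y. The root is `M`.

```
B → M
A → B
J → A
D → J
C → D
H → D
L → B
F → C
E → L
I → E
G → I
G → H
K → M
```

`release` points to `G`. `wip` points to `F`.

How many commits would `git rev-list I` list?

5

Walking parent pointers from I: reachable set = {B, E, I, L, M}.
That is 5 commits.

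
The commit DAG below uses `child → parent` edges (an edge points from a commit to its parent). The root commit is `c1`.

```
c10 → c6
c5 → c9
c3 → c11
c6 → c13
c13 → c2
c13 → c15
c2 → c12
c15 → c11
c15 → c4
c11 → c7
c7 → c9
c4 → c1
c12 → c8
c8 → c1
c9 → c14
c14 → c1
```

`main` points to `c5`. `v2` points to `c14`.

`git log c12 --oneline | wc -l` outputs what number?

Walking parent pointers from c12: reachable set = {c1, c12, c8}.
That is 3 commits.

3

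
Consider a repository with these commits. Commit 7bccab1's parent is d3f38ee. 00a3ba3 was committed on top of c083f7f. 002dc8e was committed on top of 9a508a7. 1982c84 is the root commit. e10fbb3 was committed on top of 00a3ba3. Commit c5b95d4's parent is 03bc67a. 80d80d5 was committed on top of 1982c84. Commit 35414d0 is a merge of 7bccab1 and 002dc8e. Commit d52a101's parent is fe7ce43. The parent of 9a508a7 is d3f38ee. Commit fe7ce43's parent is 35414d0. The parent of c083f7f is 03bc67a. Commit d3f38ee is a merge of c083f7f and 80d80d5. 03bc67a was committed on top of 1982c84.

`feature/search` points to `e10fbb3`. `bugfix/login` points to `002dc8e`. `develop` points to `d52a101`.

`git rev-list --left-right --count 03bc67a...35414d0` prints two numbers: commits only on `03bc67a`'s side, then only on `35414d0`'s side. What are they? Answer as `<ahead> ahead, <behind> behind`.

Reachable from 03bc67a: {03bc67a, 1982c84}.
Reachable from 35414d0: {002dc8e, 03bc67a, 1982c84, 35414d0, 7bccab1, 80d80d5, 9a508a7, c083f7f, d3f38ee}.
Only in 03bc67a's history (ahead): {} — 0.
Only in 35414d0's history (behind): {002dc8e, 35414d0, 7bccab1, 80d80d5, 9a508a7, c083f7f, d3f38ee} — 7.

0 ahead, 7 behind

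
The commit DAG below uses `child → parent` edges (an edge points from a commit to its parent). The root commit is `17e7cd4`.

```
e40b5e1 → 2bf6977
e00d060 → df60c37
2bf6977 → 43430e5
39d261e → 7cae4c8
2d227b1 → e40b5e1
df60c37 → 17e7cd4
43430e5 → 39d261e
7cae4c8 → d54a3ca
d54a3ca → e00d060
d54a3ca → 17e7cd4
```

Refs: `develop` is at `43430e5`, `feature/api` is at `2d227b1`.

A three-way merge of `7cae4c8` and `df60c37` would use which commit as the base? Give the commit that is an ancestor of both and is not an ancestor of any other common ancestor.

df60c37

Ancestors of 7cae4c8: {17e7cd4, 7cae4c8, d54a3ca, df60c37, e00d060}.
Ancestors of df60c37: {17e7cd4, df60c37}.
Common ancestors: {17e7cd4, df60c37}.
Among these, df60c37 is not an ancestor of any other common ancestor — it is the merge base.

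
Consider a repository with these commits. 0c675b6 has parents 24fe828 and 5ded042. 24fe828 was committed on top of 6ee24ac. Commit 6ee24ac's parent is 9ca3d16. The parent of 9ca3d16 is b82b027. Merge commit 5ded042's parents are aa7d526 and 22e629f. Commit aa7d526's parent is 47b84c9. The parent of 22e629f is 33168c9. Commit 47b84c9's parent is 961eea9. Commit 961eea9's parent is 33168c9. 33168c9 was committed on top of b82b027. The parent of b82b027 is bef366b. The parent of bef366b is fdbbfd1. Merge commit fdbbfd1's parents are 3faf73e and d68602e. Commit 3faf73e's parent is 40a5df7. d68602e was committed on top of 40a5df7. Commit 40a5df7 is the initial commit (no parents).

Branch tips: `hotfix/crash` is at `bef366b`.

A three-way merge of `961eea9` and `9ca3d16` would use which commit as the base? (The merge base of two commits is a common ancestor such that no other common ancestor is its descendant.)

b82b027

Ancestors of 961eea9: {33168c9, 3faf73e, 40a5df7, 961eea9, b82b027, bef366b, d68602e, fdbbfd1}.
Ancestors of 9ca3d16: {3faf73e, 40a5df7, 9ca3d16, b82b027, bef366b, d68602e, fdbbfd1}.
Common ancestors: {3faf73e, 40a5df7, b82b027, bef366b, d68602e, fdbbfd1}.
Among these, b82b027 is not an ancestor of any other common ancestor — it is the merge base.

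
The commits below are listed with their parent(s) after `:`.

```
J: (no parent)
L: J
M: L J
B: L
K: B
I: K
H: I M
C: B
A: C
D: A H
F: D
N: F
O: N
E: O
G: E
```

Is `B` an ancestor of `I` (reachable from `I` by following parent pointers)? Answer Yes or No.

Ancestors of I (commits reachable by following parents): {B, I, J, K, L}.
B is in that set, so it is an ancestor of I.

Yes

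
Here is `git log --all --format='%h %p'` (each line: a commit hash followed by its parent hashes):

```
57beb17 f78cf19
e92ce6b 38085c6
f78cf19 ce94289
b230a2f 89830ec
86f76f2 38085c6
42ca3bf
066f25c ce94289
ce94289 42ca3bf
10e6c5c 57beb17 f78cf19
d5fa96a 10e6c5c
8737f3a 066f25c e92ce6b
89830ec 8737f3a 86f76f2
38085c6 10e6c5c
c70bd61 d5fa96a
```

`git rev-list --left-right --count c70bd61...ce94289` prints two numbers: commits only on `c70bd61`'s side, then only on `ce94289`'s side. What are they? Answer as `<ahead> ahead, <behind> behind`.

Reachable from c70bd61: {10e6c5c, 42ca3bf, 57beb17, c70bd61, ce94289, d5fa96a, f78cf19}.
Reachable from ce94289: {42ca3bf, ce94289}.
Only in c70bd61's history (ahead): {10e6c5c, 57beb17, c70bd61, d5fa96a, f78cf19} — 5.
Only in ce94289's history (behind): {} — 0.

5 ahead, 0 behind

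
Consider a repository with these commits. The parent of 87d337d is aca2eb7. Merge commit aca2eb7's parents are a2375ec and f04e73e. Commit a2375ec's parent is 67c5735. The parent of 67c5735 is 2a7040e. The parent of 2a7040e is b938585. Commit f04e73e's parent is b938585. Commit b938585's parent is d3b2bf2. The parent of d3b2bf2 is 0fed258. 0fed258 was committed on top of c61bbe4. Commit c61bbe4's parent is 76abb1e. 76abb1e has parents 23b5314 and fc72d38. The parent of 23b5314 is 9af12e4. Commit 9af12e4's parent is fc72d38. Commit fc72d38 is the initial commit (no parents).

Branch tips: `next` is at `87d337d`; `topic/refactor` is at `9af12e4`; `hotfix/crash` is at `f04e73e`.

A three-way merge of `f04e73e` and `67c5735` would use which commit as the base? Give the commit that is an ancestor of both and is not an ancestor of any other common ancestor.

b938585

Ancestors of f04e73e: {0fed258, 23b5314, 76abb1e, 9af12e4, b938585, c61bbe4, d3b2bf2, f04e73e, fc72d38}.
Ancestors of 67c5735: {0fed258, 23b5314, 2a7040e, 67c5735, 76abb1e, 9af12e4, b938585, c61bbe4, d3b2bf2, fc72d38}.
Common ancestors: {0fed258, 23b5314, 76abb1e, 9af12e4, b938585, c61bbe4, d3b2bf2, fc72d38}.
Among these, b938585 is not an ancestor of any other common ancestor — it is the merge base.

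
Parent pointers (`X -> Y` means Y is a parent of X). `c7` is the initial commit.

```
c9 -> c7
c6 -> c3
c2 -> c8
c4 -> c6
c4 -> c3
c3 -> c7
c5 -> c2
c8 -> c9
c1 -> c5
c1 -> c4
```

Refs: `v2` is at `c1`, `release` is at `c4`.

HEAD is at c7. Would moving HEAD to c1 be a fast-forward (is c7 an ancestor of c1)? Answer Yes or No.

A fast-forward from c7 to c1 is possible iff c7 is an ancestor of c1.
Ancestors of c1: {c1, c2, c3, c4, c5, c6, c7, c8, c9}.
c7 is among them, so fast-forward is possible.

Yes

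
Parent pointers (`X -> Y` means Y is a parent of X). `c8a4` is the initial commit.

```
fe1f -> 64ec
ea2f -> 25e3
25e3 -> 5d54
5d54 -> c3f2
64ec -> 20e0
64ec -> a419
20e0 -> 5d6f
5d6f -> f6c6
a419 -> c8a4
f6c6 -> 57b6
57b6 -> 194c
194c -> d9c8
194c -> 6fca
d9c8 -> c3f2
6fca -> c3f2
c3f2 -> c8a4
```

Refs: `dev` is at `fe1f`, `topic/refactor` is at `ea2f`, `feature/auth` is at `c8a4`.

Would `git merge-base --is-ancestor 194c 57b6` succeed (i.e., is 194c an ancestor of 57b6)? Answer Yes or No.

Yes

Ancestors of 57b6 (commits reachable by following parents): {194c, 57b6, 6fca, c3f2, c8a4, d9c8}.
194c is in that set, so it is an ancestor of 57b6.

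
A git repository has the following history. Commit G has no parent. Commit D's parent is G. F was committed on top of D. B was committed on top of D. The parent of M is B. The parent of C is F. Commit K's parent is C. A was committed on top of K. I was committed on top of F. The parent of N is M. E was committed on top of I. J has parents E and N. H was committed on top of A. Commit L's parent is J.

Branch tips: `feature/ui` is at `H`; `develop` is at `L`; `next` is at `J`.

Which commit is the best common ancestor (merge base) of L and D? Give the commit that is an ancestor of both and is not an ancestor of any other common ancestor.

D

Ancestors of L: {B, D, E, F, G, I, J, L, M, N}.
Ancestors of D: {D, G}.
Common ancestors: {D, G}.
Among these, D is not an ancestor of any other common ancestor — it is the merge base.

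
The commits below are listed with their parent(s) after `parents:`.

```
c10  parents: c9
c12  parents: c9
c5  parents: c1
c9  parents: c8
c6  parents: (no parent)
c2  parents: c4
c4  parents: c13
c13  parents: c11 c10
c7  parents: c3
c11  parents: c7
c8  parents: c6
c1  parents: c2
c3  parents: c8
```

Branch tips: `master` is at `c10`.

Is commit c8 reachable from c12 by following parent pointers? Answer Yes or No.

Yes

Ancestors of c12 (commits reachable by following parents): {c12, c6, c8, c9}.
c8 is in that set, so it is an ancestor of c12.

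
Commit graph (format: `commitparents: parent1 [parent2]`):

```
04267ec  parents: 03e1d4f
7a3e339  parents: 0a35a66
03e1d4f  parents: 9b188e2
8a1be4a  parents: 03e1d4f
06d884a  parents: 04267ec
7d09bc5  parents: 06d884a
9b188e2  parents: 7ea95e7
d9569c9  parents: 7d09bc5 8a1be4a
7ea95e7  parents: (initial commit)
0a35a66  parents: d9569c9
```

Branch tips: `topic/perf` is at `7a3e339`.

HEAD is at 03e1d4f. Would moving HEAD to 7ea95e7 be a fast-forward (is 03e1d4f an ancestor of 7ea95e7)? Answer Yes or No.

No

A fast-forward from 03e1d4f to 7ea95e7 is possible iff 03e1d4f is an ancestor of 7ea95e7.
Ancestors of 7ea95e7: {7ea95e7}.
03e1d4f is not among them, so fast-forward is not possible.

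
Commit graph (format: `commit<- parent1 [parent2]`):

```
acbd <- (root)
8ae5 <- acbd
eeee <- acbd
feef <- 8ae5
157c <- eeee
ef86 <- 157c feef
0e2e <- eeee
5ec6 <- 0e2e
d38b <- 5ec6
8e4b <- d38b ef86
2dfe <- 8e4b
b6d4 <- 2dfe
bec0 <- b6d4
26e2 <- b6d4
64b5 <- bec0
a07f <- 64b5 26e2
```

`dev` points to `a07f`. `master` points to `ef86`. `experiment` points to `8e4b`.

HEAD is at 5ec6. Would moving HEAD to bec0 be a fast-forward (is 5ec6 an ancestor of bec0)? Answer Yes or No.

Yes

A fast-forward from 5ec6 to bec0 is possible iff 5ec6 is an ancestor of bec0.
Ancestors of bec0: {0e2e, 157c, 2dfe, 5ec6, 8ae5, 8e4b, acbd, b6d4, bec0, d38b, eeee, ef86, feef}.
5ec6 is among them, so fast-forward is possible.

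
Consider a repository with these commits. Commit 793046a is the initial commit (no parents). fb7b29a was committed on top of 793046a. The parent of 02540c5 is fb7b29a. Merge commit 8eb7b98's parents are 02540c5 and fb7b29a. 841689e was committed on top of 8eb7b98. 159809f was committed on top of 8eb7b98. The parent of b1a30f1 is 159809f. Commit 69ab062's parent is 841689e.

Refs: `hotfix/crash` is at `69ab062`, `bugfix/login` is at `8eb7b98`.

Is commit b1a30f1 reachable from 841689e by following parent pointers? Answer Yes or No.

Ancestors of 841689e: {02540c5, 793046a, 841689e, 8eb7b98, fb7b29a}.
b1a30f1 is not in that set, so it is not an ancestor of 841689e.

No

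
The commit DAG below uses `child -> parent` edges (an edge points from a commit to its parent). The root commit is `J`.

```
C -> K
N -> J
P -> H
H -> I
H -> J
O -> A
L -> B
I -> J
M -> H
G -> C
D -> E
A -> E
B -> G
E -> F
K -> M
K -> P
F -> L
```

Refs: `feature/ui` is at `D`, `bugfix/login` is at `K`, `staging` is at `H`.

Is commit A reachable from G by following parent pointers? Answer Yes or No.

Ancestors of G: {C, G, H, I, J, K, M, P}.
A is not in that set, so it is not an ancestor of G.

No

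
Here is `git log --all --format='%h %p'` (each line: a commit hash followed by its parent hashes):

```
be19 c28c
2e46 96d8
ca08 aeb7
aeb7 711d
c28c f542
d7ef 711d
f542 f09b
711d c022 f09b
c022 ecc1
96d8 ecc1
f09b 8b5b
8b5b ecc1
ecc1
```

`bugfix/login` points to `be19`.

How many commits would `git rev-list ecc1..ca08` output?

Reachable from ca08: {711d, 8b5b, aeb7, c022, ca08, ecc1, f09b}.
Reachable from ecc1: {ecc1}.
In ca08's history but not ecc1's: {711d, 8b5b, aeb7, c022, ca08, f09b} — 6 commits.

6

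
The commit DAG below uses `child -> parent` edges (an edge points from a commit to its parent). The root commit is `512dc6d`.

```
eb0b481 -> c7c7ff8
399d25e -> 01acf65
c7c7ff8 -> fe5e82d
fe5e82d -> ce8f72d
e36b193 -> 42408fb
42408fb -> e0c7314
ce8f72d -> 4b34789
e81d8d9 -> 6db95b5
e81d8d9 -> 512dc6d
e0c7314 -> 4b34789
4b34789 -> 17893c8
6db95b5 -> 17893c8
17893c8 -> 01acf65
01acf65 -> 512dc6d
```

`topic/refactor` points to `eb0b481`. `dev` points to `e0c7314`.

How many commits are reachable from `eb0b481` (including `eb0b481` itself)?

Walking parent pointers from eb0b481: reachable set = {01acf65, 17893c8, 4b34789, 512dc6d, c7c7ff8, ce8f72d, eb0b481, fe5e82d}.
That is 8 commits.

8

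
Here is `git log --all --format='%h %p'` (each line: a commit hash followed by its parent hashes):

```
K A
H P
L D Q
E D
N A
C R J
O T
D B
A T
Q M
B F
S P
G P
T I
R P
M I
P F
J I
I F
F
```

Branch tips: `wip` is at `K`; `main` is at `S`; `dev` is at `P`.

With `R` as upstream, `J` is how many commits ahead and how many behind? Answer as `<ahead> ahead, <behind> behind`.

Reachable from J: {F, I, J}.
Reachable from R: {F, P, R}.
Only in J's history (ahead): {I, J} — 2.
Only in R's history (behind): {P, R} — 2.

2 ahead, 2 behind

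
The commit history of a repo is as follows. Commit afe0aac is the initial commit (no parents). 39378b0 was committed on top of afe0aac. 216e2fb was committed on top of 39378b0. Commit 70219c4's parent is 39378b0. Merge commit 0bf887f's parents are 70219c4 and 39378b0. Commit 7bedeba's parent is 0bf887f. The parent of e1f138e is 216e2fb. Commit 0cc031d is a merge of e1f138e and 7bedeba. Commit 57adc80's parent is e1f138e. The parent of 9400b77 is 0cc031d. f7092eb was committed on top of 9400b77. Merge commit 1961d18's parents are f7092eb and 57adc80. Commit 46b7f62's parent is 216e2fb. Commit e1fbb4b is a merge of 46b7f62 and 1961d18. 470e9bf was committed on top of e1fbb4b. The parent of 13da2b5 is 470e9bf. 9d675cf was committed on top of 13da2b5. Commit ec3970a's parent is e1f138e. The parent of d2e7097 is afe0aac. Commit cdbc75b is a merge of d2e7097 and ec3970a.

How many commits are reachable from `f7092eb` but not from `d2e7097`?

Reachable from f7092eb: {0bf887f, 0cc031d, 216e2fb, 39378b0, 70219c4, 7bedeba, 9400b77, afe0aac, e1f138e, f7092eb}.
Reachable from d2e7097: {afe0aac, d2e7097}.
In f7092eb's history but not d2e7097's: {0bf887f, 0cc031d, 216e2fb, 39378b0, 70219c4, 7bedeba, 9400b77, e1f138e, f7092eb} — 9 commits.

9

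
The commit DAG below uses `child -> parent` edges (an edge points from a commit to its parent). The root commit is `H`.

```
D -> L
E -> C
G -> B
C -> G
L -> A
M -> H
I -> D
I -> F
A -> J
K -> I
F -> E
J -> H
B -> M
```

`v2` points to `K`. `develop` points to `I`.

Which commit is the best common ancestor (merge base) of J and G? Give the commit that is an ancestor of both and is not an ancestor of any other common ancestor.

H

Ancestors of J: {H, J}.
Ancestors of G: {B, G, H, M}.
Common ancestors: {H}.
The only common ancestor is H, so it is the merge base.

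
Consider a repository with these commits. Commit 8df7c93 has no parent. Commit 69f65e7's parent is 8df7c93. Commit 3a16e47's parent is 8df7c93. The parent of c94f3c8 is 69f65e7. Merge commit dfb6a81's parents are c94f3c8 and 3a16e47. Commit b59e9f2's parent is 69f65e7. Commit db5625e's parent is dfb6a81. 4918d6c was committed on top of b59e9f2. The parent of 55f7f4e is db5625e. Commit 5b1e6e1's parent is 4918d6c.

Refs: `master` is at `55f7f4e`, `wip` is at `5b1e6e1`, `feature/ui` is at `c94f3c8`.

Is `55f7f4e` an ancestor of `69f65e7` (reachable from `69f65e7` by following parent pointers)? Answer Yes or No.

No

Ancestors of 69f65e7: {69f65e7, 8df7c93}.
55f7f4e is not in that set, so it is not an ancestor of 69f65e7.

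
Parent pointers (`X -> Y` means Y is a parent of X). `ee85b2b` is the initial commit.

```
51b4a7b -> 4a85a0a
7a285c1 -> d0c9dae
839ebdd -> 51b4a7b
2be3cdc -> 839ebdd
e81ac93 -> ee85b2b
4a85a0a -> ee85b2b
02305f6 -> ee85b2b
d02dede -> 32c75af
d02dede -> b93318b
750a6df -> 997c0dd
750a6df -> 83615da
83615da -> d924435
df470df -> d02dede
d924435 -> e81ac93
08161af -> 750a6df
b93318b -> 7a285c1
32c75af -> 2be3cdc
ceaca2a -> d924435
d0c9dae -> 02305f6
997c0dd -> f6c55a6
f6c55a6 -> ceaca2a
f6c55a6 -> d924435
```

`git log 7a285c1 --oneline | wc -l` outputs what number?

4

Walking parent pointers from 7a285c1: reachable set = {02305f6, 7a285c1, d0c9dae, ee85b2b}.
That is 4 commits.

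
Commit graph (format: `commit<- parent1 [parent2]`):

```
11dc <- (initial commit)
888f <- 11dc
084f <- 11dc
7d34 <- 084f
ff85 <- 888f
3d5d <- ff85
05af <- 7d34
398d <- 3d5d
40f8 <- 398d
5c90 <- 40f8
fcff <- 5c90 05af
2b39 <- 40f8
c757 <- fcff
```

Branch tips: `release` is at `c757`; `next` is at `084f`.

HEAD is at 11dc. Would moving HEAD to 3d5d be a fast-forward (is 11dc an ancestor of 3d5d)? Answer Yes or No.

Yes

A fast-forward from 11dc to 3d5d is possible iff 11dc is an ancestor of 3d5d.
Ancestors of 3d5d: {11dc, 3d5d, 888f, ff85}.
11dc is among them, so fast-forward is possible.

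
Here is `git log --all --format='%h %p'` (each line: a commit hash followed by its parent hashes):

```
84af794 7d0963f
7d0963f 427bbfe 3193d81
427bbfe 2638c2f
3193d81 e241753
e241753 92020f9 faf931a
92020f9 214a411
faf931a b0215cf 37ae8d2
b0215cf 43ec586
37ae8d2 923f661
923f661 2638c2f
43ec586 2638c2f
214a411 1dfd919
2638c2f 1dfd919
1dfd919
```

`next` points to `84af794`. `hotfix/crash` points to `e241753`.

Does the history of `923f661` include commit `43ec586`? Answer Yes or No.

Ancestors of 923f661: {1dfd919, 2638c2f, 923f661}.
43ec586 is not in that set, so it is not an ancestor of 923f661.

No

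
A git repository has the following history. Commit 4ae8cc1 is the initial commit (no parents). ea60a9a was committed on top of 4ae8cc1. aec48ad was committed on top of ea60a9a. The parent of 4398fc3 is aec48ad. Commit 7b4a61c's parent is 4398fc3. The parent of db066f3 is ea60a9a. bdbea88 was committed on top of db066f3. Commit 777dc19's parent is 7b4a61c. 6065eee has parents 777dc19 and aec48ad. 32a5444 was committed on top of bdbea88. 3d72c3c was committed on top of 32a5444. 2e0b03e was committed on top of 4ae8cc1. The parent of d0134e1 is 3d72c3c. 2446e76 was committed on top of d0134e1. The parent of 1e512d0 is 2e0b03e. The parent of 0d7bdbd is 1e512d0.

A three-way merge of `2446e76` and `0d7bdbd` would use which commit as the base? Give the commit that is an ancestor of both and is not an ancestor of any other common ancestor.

4ae8cc1

Ancestors of 2446e76: {2446e76, 32a5444, 3d72c3c, 4ae8cc1, bdbea88, d0134e1, db066f3, ea60a9a}.
Ancestors of 0d7bdbd: {0d7bdbd, 1e512d0, 2e0b03e, 4ae8cc1}.
Common ancestors: {4ae8cc1}.
The only common ancestor is 4ae8cc1, so it is the merge base.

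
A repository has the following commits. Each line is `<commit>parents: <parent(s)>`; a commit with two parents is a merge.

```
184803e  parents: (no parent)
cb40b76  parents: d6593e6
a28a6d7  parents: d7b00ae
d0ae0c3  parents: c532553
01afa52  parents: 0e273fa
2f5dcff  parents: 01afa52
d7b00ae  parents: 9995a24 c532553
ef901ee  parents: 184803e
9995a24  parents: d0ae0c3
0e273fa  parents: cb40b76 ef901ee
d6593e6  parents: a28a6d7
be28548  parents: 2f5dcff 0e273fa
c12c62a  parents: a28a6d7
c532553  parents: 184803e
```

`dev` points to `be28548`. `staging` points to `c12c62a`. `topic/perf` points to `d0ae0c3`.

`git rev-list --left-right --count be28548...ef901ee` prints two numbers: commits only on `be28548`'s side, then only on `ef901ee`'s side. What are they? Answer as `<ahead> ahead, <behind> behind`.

Reachable from be28548: {01afa52, 0e273fa, 184803e, 2f5dcff, 9995a24, a28a6d7, be28548, c532553, cb40b76, d0ae0c3, d6593e6, d7b00ae, ef901ee}.
Reachable from ef901ee: {184803e, ef901ee}.
Only in be28548's history (ahead): {01afa52, 0e273fa, 2f5dcff, 9995a24, a28a6d7, be28548, c532553, cb40b76, d0ae0c3, d6593e6, d7b00ae} — 11.
Only in ef901ee's history (behind): {} — 0.

11 ahead, 0 behind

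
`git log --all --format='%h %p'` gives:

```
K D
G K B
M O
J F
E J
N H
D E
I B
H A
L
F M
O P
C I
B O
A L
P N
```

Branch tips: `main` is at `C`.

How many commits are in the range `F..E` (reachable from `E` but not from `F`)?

2

Reachable from E: {A, E, F, H, J, L, M, N, O, P}.
Reachable from F: {A, F, H, L, M, N, O, P}.
In E's history but not F's: {E, J} — 2 commits.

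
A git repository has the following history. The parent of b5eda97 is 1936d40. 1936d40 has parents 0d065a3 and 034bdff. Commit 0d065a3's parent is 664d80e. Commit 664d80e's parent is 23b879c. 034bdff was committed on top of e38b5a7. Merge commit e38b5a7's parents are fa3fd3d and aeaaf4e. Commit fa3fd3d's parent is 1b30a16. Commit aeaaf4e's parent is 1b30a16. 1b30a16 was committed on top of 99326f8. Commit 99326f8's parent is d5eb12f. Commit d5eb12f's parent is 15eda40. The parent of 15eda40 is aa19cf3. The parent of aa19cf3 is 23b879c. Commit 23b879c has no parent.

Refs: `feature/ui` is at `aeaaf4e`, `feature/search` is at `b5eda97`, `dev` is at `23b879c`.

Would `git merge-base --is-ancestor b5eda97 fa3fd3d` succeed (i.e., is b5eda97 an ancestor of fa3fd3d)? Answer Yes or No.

Ancestors of fa3fd3d: {15eda40, 1b30a16, 23b879c, 99326f8, aa19cf3, d5eb12f, fa3fd3d}.
b5eda97 is not in that set, so it is not an ancestor of fa3fd3d.

No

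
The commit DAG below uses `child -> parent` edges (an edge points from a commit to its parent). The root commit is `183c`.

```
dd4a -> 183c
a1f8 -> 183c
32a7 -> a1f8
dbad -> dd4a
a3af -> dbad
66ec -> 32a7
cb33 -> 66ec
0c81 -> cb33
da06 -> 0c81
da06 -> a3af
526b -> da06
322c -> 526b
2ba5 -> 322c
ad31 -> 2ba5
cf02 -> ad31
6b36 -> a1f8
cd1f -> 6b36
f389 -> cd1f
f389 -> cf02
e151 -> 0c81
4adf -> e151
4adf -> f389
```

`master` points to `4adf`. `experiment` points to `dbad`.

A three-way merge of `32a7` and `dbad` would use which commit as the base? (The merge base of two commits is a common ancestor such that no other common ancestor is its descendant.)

Ancestors of 32a7: {183c, 32a7, a1f8}.
Ancestors of dbad: {183c, dbad, dd4a}.
Common ancestors: {183c}.
The only common ancestor is 183c, so it is the merge base.

183c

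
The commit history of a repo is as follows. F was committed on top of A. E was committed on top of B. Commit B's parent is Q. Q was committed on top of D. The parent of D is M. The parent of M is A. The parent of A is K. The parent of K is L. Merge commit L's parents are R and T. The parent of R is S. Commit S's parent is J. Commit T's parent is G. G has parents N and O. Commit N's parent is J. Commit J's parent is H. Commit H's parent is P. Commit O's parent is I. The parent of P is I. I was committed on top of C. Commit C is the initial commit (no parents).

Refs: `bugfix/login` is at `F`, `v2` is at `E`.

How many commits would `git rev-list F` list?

Walking parent pointers from F: reachable set = {A, C, F, G, H, I, J, K, L, N, O, P, R, S, T}.
That is 15 commits.

15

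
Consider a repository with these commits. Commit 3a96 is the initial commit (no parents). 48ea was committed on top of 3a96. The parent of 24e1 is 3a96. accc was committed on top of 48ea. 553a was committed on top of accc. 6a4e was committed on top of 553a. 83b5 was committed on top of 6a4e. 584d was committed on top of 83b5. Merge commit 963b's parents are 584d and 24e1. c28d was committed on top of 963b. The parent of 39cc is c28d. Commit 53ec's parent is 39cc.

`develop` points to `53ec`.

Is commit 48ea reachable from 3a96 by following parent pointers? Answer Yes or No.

Ancestors of 3a96: {3a96}.
48ea is not in that set, so it is not an ancestor of 3a96.

No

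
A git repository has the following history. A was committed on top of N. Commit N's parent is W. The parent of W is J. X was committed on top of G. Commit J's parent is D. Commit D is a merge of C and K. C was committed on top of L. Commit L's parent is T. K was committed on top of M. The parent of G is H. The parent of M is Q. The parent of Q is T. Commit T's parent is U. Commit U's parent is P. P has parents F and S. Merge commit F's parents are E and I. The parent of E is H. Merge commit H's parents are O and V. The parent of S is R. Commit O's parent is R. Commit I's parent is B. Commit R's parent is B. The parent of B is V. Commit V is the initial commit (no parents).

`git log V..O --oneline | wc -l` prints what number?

3

Reachable from O: {B, O, R, V}.
Reachable from V: {V}.
In O's history but not V's: {B, O, R} — 3 commits.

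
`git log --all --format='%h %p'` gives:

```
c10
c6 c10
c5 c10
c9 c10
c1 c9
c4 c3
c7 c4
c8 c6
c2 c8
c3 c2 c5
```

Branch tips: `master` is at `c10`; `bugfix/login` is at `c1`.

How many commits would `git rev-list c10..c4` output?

Reachable from c4: {c10, c2, c3, c4, c5, c6, c8}.
Reachable from c10: {c10}.
In c4's history but not c10's: {c2, c3, c4, c5, c6, c8} — 6 commits.

6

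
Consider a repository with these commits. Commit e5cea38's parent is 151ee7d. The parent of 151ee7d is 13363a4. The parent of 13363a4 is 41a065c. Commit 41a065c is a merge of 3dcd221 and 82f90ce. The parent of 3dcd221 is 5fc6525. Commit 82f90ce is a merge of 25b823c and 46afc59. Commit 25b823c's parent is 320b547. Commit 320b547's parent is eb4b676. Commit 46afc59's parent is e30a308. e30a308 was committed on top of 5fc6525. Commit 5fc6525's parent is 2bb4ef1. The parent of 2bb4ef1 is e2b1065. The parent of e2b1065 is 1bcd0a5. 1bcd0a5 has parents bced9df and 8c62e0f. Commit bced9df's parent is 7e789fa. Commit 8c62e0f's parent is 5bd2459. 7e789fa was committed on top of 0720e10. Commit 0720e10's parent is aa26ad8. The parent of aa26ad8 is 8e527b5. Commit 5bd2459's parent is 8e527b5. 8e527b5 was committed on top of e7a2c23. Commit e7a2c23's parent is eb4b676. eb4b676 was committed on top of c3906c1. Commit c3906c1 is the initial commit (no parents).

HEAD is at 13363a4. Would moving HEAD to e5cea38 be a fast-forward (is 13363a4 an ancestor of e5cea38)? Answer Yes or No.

A fast-forward from 13363a4 to e5cea38 is possible iff 13363a4 is an ancestor of e5cea38.
Ancestors of e5cea38: {0720e10, 13363a4, 151ee7d, 1bcd0a5, 25b823c, 2bb4ef1, 320b547, 3dcd221, 41a065c, 46afc59, 5bd2459, 5fc6525, 7e789fa, 82f90ce, 8c62e0f, 8e527b5, aa26ad8, bced9df, c3906c1, e2b1065, e30a308, e5cea38, e7a2c23, eb4b676}.
13363a4 is among them, so fast-forward is possible.

Yes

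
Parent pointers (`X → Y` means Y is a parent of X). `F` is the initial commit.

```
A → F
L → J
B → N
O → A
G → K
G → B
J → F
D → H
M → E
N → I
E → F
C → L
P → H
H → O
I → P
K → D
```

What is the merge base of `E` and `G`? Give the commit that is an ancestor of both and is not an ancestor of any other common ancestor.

F

Ancestors of E: {E, F}.
Ancestors of G: {A, B, D, F, G, H, I, K, N, O, P}.
Common ancestors: {F}.
The only common ancestor is F, so it is the merge base.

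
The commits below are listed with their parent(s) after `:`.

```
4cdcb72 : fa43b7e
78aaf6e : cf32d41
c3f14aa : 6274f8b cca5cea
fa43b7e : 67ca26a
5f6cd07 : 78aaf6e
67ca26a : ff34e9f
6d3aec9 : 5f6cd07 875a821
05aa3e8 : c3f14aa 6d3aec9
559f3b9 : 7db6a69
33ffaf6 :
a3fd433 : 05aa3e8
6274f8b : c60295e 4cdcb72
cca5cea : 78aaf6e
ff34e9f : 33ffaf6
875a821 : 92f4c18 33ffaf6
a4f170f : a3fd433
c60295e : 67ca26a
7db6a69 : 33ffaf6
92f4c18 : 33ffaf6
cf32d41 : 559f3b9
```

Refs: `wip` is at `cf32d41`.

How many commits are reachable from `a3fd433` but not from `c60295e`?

Reachable from a3fd433: {05aa3e8, 33ffaf6, 4cdcb72, 559f3b9, 5f6cd07, 6274f8b, 67ca26a, 6d3aec9, 78aaf6e, 7db6a69, 875a821, 92f4c18, a3fd433, c3f14aa, c60295e, cca5cea, cf32d41, fa43b7e, ff34e9f}.
Reachable from c60295e: {33ffaf6, 67ca26a, c60295e, ff34e9f}.
In a3fd433's history but not c60295e's: {05aa3e8, 4cdcb72, 559f3b9, 5f6cd07, 6274f8b, 6d3aec9, 78aaf6e, 7db6a69, 875a821, 92f4c18, a3fd433, c3f14aa, cca5cea, cf32d41, fa43b7e} — 15 commits.

15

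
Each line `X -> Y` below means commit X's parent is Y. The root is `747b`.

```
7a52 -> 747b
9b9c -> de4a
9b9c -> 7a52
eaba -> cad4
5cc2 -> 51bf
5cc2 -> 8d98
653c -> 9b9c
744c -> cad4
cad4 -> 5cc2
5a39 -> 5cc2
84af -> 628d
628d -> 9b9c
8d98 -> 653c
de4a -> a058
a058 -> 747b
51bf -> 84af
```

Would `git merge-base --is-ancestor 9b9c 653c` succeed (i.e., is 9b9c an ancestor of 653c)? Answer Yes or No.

Yes

Ancestors of 653c (commits reachable by following parents): {653c, 747b, 7a52, 9b9c, a058, de4a}.
9b9c is in that set, so it is an ancestor of 653c.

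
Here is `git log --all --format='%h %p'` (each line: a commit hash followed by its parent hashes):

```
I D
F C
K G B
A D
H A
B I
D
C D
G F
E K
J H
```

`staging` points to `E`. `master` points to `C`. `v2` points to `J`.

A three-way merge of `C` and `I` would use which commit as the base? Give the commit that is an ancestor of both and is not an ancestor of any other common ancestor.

D

Ancestors of C: {C, D}.
Ancestors of I: {D, I}.
Common ancestors: {D}.
The only common ancestor is D, so it is the merge base.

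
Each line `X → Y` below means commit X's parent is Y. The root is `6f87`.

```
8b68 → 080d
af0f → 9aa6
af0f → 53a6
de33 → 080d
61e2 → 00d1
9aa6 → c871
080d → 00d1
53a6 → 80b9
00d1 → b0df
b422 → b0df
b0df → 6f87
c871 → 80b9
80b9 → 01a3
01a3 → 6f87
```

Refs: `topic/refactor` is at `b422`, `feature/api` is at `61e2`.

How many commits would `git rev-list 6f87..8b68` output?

Reachable from 8b68: {00d1, 080d, 6f87, 8b68, b0df}.
Reachable from 6f87: {6f87}.
In 8b68's history but not 6f87's: {00d1, 080d, 8b68, b0df} — 4 commits.

4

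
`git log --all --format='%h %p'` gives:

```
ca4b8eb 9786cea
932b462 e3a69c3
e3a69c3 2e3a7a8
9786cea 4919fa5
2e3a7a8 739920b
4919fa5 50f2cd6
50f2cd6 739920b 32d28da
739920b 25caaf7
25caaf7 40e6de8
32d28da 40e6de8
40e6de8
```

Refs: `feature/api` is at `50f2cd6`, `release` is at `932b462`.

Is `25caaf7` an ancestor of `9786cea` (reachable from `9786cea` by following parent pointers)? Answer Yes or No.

Yes

Ancestors of 9786cea (commits reachable by following parents): {25caaf7, 32d28da, 40e6de8, 4919fa5, 50f2cd6, 739920b, 9786cea}.
25caaf7 is in that set, so it is an ancestor of 9786cea.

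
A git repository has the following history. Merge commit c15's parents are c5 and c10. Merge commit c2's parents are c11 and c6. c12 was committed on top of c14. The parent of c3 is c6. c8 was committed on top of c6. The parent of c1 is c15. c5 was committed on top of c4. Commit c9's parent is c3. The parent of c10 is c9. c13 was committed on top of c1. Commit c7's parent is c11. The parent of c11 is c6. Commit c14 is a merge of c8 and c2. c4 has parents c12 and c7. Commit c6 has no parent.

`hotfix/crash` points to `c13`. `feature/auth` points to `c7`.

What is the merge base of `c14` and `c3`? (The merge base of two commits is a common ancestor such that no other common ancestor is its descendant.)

c6

Ancestors of c14: {c11, c14, c2, c6, c8}.
Ancestors of c3: {c3, c6}.
Common ancestors: {c6}.
The only common ancestor is c6, so it is the merge base.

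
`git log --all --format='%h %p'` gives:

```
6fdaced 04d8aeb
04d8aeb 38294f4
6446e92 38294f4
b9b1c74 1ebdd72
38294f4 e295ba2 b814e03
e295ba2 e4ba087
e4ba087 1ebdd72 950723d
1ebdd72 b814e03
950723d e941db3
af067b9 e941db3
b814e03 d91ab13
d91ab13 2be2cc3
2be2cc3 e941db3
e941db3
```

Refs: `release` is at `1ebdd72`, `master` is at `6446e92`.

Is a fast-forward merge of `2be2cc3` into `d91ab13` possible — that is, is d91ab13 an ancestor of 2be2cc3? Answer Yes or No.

A fast-forward from d91ab13 to 2be2cc3 is possible iff d91ab13 is an ancestor of 2be2cc3.
Ancestors of 2be2cc3: {2be2cc3, e941db3}.
d91ab13 is not among them, so fast-forward is not possible.

No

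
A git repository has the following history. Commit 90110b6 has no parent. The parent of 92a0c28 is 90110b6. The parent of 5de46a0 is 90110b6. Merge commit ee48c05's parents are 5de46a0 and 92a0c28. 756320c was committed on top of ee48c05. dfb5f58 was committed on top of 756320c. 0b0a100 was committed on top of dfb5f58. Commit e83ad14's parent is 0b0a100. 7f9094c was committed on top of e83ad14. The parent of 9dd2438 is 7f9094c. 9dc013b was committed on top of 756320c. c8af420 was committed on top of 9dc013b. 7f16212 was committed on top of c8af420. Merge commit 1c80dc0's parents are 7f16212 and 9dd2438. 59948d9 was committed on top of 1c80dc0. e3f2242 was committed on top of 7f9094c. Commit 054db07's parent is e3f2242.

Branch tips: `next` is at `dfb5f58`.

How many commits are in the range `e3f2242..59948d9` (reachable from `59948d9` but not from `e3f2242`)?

6

Reachable from 59948d9: {0b0a100, 1c80dc0, 59948d9, 5de46a0, 756320c, 7f16212, 7f9094c, 90110b6, 92a0c28, 9dc013b, 9dd2438, c8af420, dfb5f58, e83ad14, ee48c05}.
Reachable from e3f2242: {0b0a100, 5de46a0, 756320c, 7f9094c, 90110b6, 92a0c28, dfb5f58, e3f2242, e83ad14, ee48c05}.
In 59948d9's history but not e3f2242's: {1c80dc0, 59948d9, 7f16212, 9dc013b, 9dd2438, c8af420} — 6 commits.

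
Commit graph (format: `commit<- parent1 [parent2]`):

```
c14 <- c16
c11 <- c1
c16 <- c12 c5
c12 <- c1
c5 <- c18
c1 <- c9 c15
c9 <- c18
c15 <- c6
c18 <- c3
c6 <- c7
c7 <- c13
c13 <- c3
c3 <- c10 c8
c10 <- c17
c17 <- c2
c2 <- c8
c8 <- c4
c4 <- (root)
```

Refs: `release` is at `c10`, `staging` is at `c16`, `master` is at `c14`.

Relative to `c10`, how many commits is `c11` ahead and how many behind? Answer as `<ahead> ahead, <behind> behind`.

9 ahead, 0 behind

Reachable from c11: {c1, c10, c11, c13, c15, c17, c18, c2, c3, c4, c6, c7, c8, c9}.
Reachable from c10: {c10, c17, c2, c4, c8}.
Only in c11's history (ahead): {c1, c11, c13, c15, c18, c3, c6, c7, c9} — 9.
Only in c10's history (behind): {} — 0.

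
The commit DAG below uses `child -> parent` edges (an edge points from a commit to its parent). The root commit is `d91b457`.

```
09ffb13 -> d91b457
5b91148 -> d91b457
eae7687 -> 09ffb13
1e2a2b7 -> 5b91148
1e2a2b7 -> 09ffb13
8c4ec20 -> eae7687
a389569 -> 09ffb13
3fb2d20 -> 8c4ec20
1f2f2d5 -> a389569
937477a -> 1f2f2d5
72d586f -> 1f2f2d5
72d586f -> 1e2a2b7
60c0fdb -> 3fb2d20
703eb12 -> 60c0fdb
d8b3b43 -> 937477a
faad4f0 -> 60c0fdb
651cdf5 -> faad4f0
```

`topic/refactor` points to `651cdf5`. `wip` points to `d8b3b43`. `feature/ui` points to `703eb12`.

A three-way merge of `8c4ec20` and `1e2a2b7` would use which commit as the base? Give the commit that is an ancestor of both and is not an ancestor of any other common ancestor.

09ffb13

Ancestors of 8c4ec20: {09ffb13, 8c4ec20, d91b457, eae7687}.
Ancestors of 1e2a2b7: {09ffb13, 1e2a2b7, 5b91148, d91b457}.
Common ancestors: {09ffb13, d91b457}.
Among these, 09ffb13 is not an ancestor of any other common ancestor — it is the merge base.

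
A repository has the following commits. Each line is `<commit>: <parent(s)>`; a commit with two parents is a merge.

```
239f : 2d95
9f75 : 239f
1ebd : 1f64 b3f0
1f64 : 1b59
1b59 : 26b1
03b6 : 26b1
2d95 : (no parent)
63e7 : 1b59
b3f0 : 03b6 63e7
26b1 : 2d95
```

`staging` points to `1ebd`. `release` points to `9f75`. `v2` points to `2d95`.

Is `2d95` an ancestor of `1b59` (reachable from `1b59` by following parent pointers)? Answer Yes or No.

Yes

Ancestors of 1b59 (commits reachable by following parents): {1b59, 26b1, 2d95}.
2d95 is in that set, so it is an ancestor of 1b59.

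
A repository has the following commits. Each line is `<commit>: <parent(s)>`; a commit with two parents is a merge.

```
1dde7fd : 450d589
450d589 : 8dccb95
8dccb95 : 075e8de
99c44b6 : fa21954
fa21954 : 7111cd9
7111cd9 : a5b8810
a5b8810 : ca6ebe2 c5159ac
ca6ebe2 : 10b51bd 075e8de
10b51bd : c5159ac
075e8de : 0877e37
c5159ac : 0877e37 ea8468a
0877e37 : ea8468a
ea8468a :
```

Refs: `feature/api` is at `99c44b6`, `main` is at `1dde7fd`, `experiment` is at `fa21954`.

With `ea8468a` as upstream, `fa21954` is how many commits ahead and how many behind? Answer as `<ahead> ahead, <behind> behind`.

Reachable from fa21954: {075e8de, 0877e37, 10b51bd, 7111cd9, a5b8810, c5159ac, ca6ebe2, ea8468a, fa21954}.
Reachable from ea8468a: {ea8468a}.
Only in fa21954's history (ahead): {075e8de, 0877e37, 10b51bd, 7111cd9, a5b8810, c5159ac, ca6ebe2, fa21954} — 8.
Only in ea8468a's history (behind): {} — 0.

8 ahead, 0 behind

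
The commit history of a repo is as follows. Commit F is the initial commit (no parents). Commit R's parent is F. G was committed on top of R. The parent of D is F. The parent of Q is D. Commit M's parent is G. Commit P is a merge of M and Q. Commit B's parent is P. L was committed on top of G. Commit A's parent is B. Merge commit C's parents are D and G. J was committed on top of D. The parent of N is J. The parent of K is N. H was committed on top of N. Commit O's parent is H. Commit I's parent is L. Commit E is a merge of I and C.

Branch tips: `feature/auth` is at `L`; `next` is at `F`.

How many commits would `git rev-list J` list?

3

Walking parent pointers from J: reachable set = {D, F, J}.
That is 3 commits.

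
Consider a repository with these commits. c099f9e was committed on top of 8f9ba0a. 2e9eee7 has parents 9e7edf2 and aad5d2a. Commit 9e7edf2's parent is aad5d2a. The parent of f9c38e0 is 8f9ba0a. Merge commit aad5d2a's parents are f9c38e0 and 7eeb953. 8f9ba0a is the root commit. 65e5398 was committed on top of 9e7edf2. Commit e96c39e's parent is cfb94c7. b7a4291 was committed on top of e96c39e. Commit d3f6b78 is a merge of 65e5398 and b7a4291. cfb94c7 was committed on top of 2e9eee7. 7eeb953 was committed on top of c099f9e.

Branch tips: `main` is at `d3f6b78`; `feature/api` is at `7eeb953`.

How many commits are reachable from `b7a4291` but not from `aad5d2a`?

Reachable from b7a4291: {2e9eee7, 7eeb953, 8f9ba0a, 9e7edf2, aad5d2a, b7a4291, c099f9e, cfb94c7, e96c39e, f9c38e0}.
Reachable from aad5d2a: {7eeb953, 8f9ba0a, aad5d2a, c099f9e, f9c38e0}.
In b7a4291's history but not aad5d2a's: {2e9eee7, 9e7edf2, b7a4291, cfb94c7, e96c39e} — 5 commits.

5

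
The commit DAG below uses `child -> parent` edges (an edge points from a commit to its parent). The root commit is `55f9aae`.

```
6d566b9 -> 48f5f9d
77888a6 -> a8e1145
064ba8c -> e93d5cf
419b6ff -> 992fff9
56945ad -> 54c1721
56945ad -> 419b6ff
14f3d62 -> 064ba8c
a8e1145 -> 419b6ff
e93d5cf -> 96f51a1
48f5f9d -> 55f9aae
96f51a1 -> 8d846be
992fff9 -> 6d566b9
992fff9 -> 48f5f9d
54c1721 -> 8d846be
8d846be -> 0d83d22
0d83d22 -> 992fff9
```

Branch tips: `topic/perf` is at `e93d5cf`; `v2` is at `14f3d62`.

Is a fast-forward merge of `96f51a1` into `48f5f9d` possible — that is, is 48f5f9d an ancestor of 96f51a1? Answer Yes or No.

A fast-forward from 48f5f9d to 96f51a1 is possible iff 48f5f9d is an ancestor of 96f51a1.
Ancestors of 96f51a1: {0d83d22, 48f5f9d, 55f9aae, 6d566b9, 8d846be, 96f51a1, 992fff9}.
48f5f9d is among them, so fast-forward is possible.

Yes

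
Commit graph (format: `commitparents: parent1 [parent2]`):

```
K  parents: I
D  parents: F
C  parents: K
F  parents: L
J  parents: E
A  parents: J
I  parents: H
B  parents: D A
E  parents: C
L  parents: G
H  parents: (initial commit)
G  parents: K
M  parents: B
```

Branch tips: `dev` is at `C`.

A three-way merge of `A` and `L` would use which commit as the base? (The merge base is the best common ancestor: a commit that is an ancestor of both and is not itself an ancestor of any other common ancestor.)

K

Ancestors of A: {A, C, E, H, I, J, K}.
Ancestors of L: {G, H, I, K, L}.
Common ancestors: {H, I, K}.
Among these, K is not an ancestor of any other common ancestor — it is the merge base.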